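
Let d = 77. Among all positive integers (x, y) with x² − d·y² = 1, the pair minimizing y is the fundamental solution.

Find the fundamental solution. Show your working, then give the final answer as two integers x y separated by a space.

351 40

√77 = [8; 1,3,2,3,1,16, …], period ℓ=6 (even) → k=5
k=0  a_k=8  p_k/q_k = 8/1
k=1  a_k=1  p_k/q_k = 9/1
k=2  a_k=3  p_k/q_k = 35/4
k=3  a_k=2  p_k/q_k = 79/9
k=4  a_k=3  p_k/q_k = 272/31
k=5  a_k=1  p_k/q_k = 351/40
(x₁, y₁) = (351, 40);  351² − 77·40² = 1 ✓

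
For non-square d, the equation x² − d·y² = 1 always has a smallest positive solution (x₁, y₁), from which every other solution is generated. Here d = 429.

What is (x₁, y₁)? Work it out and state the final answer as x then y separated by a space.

[20; 1,2,2,9,1,12,1,9,2,2,1,40] for √429; ℓ=12 ⇒ convergent index 11
k=0  a_k=20  p_k/q_k = 20/1
k=1  a_k=1  p_k/q_k = 21/1
k=2  a_k=2  p_k/q_k = 62/3
…
k=6  a_k=12  p_k/q_k = 19511/942
…
k=8  a_k=9  p_k/q_k = 208718/10077
k=9  a_k=2  p_k/q_k = 438459/21169
k=10  a_k=2  p_k/q_k = 1085636/52415
k=11  a_k=1  p_k/q_k = 1524095/73584
fundamental: x₁=1524095, y₁=73584  (since 2322865569025 − 429·5414605056 = 1)

1524095 73584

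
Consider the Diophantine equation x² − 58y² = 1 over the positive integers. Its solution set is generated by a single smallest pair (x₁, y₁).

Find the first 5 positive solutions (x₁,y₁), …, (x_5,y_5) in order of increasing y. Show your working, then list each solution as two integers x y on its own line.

√58 → a₀=7, period (1,1,1,1,1,1,14); ℓ=7 odd so k=13
step 0: (7, 1)  from 7·(1,0) + (0,1)
…
step 4: (38, 5)  from 1·(23,3) + (15,2)
step 5: (61, 8)  from 1·(38,5) + (23,3)
step 6: (99, 13)  from 1·(61,8) + (38,5)
step 7: (1447, 190)  from 14·(99,13) + (61,8)
…
step 10: (4539, 596)  from 1·(2993,393) + (1546,203)
…
step 12: (12071, 1585)  from 1·(7532,989) + (4539,596)
step 13: (19603, 2574)  from 1·(12071,1585) + (7532,989)
→ (19603, 2574).  Check: 19603²=384277609, 58·2574²=384277608, difference 1.
(x_2, y_2) = (19603·19603 + 58·2574·2574, 19603·2574 + 2574·19603) = (768555217, 100916244)
(x_3, y_3) = (19603·768555217 + 58·2574·100916244, 19603·100916244 + 2574·768555217) = (30131975818099, 3956522259690)
(x_4, y_4) = (19603·30131975818099 + 58·2574·3956522259690, 19603·3956522259690 + 2574·30131975818099) = (1181354243155834177, 155119411612489896)
(x_5, y_5) = (19603·1181354243155834177 + 58·2574·155119411612489896, 19603·155119411612489896 + 2574·1181354243155834177) = (46316174427035658925363, 6081611647722756602886)

19603 2574
768555217 100916244
30131975818099 3956522259690
1181354243155834177 155119411612489896
46316174427035658925363 6081611647722756602886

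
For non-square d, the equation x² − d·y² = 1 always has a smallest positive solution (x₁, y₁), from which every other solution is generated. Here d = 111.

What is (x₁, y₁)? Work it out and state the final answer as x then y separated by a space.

295 28

d=111: √d = [10; 1,1,6,1,1,20] (ℓ=6, even), read p_5/q_5
step 0: (10, 1)  from 10·(1,0) + (0,1)
step 1: (11, 1)  from 1·(10,1) + (1,0)
step 2: (21, 2)  from 1·(11,1) + (10,1)
step 3: (137, 13)  from 6·(21,2) + (11,1)
step 4: (158, 15)  from 1·(137,13) + (21,2)
step 5: (295, 28)  from 1·(158,15) + (137,13)
(x₁, y₁) = (295, 28);  295² − 111·28² = 1 ✓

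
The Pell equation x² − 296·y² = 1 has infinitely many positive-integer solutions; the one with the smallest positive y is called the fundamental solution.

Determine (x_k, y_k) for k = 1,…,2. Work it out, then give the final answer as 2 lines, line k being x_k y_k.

√296 = [17; 4,1,7,1,4,34, …], period ℓ=6 (even) → k=5
k=0  a_k=17  p_k/q_k = 17/1
k=1  a_k=4  p_k/q_k = 69/4
…
k=4  a_k=1  p_k/q_k = 757/44
k=5  a_k=4  p_k/q_k = 3699/215
→ (3699, 215).  Check: 3699²=13682601, 296·215²=13682600, difference 1.
(x_2, y_2) = (3699·3699 + 296·215·215, 3699·215 + 215·3699) = (27365201, 1590570)

3699 215
27365201 1590570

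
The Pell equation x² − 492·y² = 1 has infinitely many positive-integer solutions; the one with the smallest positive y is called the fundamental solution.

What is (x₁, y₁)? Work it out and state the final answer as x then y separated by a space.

√492 → a₀=22, period (5,1,1,10,1,1,5,44); ℓ=8 even so k=7
step 0: (22, 1)  from 22·(1,0) + (0,1)
…
step 4: (2573, 116)  from 10·(244,11) + (133,6)
…
step 6: (5390, 243)  from 1·(2817,127) + (2573,116)
step 7: (29767, 1342)  from 5·(5390,243) + (2817,127)
→ (29767, 1342).  Check: 29767²=886074289, 492·1342²=886074288, difference 1.

29767 1342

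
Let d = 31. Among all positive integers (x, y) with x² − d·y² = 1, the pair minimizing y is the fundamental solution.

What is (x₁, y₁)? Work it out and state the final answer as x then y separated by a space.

√31 = [5; 1,1,3,5,3,1,1,10, …], period ℓ=8 (even) → k=7
i=0: a=5 ⇒ p=5, q=1
…
i=2: a=1 ⇒ p=11, q=2
…
i=4: a=5 ⇒ p=206, q=37
i=5: a=3 ⇒ p=657, q=118
i=6: a=1 ⇒ p=863, q=155
i=7: a=1 ⇒ p=1520, q=273
(x₁, y₁) = (1520, 273);  1520² − 31·273² = 1 ✓

1520 273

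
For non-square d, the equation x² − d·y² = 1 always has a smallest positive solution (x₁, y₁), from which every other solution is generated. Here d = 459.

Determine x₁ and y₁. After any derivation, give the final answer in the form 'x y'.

√459 = [21; 2,2,1,4,21,4,1,2,2,42, …], period ℓ=10 (even) → k=9
i=0: a=21 ⇒ p=21, q=1
i=1: a=2 ⇒ p=43, q=2
i=2: a=2 ⇒ p=107, q=5
i=3: a=1 ⇒ p=150, q=7
i=4: a=4 ⇒ p=707, q=33
i=5: a=21 ⇒ p=14997, q=700
i=6: a=4 ⇒ p=60695, q=2833
i=7: a=1 ⇒ p=75692, q=3533
i=8: a=2 ⇒ p=212079, q=9899
i=9: a=2 ⇒ p=499850, q=23331
(x₁, y₁) = (499850, 23331);  499850² − 459·23331² = 1 ✓

499850 23331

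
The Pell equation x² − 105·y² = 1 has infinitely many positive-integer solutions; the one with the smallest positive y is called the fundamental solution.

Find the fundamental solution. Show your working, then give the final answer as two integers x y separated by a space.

41 4

√105 → a₀=10, period (4,20); ℓ=2 even so k=1
a_0=10:  p_0=10·1+0=10,  q_0=10·0+1=1
a_1=4:  p_1=4·10+1=41,  q_1=4·1+0=4
→ (41, 4).  Check: 41²=1681, 105·4²=1680, difference 1.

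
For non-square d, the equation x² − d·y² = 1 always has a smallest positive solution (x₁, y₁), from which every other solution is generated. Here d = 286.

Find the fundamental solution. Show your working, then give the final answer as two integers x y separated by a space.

√286 = [16; 1,10,3,3,2,3,3,10,1,32, …], period ℓ=10 (even) → k=9
k=0  a_k=16  p_k/q_k = 16/1
…
k=5  a_k=2  p_k/q_k = 4397/260
…
k=7  a_k=3  p_k/q_k = 49703/2939
k=8  a_k=10  p_k/q_k = 512132/30283
k=9  a_k=1  p_k/q_k = 561835/33222
fundamental: x₁=561835, y₁=33222  (since 315658567225 − 286·1103701284 = 1)

561835 33222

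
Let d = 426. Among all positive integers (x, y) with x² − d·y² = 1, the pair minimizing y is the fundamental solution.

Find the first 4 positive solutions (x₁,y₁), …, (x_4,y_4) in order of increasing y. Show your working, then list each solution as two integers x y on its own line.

d=426: √d = [20; 1,1,1,3,2,6,2,3,1,1,1,40] (ℓ=12, even), read p_11/q_11
step 0: (20, 1)  from 20·(1,0) + (0,1)
step 1: (21, 1)  from 1·(20,1) + (1,0)
step 2: (41, 2)  from 1·(21,1) + (20,1)
step 3: (62, 3)  from 1·(41,2) + (21,1)
…
step 5: (516, 25)  from 2·(227,11) + (62,3)
step 6: (3323, 161)  from 6·(516,25) + (227,11)
…
step 10: (56780, 2751)  from 1·(31971,1549) + (24809,1202)
step 11: (88751, 4300)  from 1·(56780,2751) + (31971,1549)
(x₁, y₁) = (88751, 4300);  88751² − 426·4300² = 1 ✓
(88751+4300√426)^2 = 15753480001 + 763258600√426
(88751+4300√426)^3 = 2796274207048751 + 135479928012900√426
(88751+4300√426)^4 = 496344264283813920001 + 24047958181382517200√426

88751 4300
15753480001 763258600
2796274207048751 135479928012900
496344264283813920001 24047958181382517200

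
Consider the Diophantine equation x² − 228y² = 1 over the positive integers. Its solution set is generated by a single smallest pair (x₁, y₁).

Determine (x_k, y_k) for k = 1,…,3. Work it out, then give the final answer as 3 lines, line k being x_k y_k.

151 10
45601 3020
13771351 912030

d=228: √d = [15; 10,30] (ℓ=2, even), read p_1/q_1
k=0  a_k=15  p_k/q_k = 15/1
k=1  a_k=10  p_k/q_k = 151/10
→ (151, 10).  Check: 151²=22801, 228·10²=22800, difference 1.
k=2:  x_2 = 151·151+228·10·10 = 45601,  y_2 = 151·10+10·151 = 3020
k=3:  x_3 = 151·45601+228·10·3020 = 13771351,  y_3 = 151·3020+10·45601 = 912030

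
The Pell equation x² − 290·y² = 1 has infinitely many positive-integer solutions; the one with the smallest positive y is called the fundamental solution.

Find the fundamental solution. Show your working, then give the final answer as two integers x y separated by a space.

d=290: √d = [17; 34] (ℓ=1, odd), read p_1/q_1
i=0: a=17 ⇒ p=17, q=1
i=1: a=34 ⇒ p=579, q=34
fundamental: x₁=579, y₁=34  (since 335241 − 290·1156 = 1)

579 34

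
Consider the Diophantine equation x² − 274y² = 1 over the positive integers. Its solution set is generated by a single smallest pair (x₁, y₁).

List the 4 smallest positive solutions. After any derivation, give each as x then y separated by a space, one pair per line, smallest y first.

√274 = [16; 1,1,4,4,1,1,32, …], period ℓ=7 (odd) → k=13
a_0=16:  p_0=16·1+0=16,  q_0=16·0+1=1
a_1=1:  p_1=1·16+1=17,  q_1=1·1+0=1
a_2=1:  p_2=1·17+16=33,  q_2=1·1+1=2
a_3=4:  p_3=4·33+17=149,  q_3=4·2+1=9
a_4=4:  p_4=4·149+33=629,  q_4=4·9+2=38
a_5=1:  p_5=1·629+149=778,  q_5=1·38+9=47
a_6=1:  p_6=1·778+629=1407,  q_6=1·47+38=85
a_7=32:  p_7=32·1407+778=45802,  q_7=32·85+47=2767
a_8=1:  p_8=1·45802+1407=47209,  q_8=1·2767+85=2852
a_9=1:  p_9=1·47209+45802=93011,  q_9=1·2852+2767=5619
…
a_11=4:  p_11=4·419253+93011=1770023,  q_11=4·25328+5619=106931
a_12=1:  p_12=1·1770023+419253=2189276,  q_12=1·106931+25328=132259
a_13=1:  p_13=1·2189276+1770023=3959299,  q_13=1·132259+106931=239190
(x₁, y₁) = (3959299, 239190);  3959299² − 274·239190² = 1 ✓
k=2:  x_2 = 3959299·3959299+274·239190·239190 = 31352097142801,  y_2 = 3959299·239190+239190·3959299 = 1894049455620
k=3:  x_3 = 3959299·31352097142801+274·239190·1894049455620 = 248264653730785753699,  y_3 = 3959299·1894049455620+239190·31352097142801 = 14998216231173381570
k=4:  x_4 = 3959299·248264653730785753699+274·239190·14998216231173381570 = 1965907990503261255572251201,  y_4 = 3959299·14998216231173381570+239190·248264653730785753699 = 118764845051735182903983240

3959299 239190
31352097142801 1894049455620
248264653730785753699 14998216231173381570
1965907990503261255572251201 118764845051735182903983240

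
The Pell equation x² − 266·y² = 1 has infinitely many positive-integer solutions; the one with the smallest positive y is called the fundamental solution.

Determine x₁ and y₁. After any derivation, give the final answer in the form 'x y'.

d=266: √d = [16; 3,4,3,32] (ℓ=4, even), read p_3/q_3
k=0  a_k=16  p_k/q_k = 16/1
k=1  a_k=3  p_k/q_k = 49/3
k=2  a_k=4  p_k/q_k = 212/13
k=3  a_k=3  p_k/q_k = 685/42
(x₁, y₁) = (685, 42);  685² − 266·42² = 1 ✓

685 42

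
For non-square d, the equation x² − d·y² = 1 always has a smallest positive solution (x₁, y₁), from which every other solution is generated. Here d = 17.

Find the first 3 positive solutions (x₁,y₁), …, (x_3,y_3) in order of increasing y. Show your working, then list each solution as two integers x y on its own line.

√17 → a₀=4, period (8); ℓ=1 odd so k=1
a_0=4:  p_0=4·1+0=4,  q_0=4·0+1=1
a_1=8:  p_1=8·4+1=33,  q_1=8·1+0=8
(x₁, y₁) = (33, 8);  33² − 17·8² = 1 ✓
n=2: (33,8)∘(33,8) = (33·33+17·8·8, 33·8+8·33) = (2177,528)
n=3: (2177,528)∘(33,8) = (33·2177+17·8·528, 33·528+8·2177) = (143649,34840)

33 8
2177 528
143649 34840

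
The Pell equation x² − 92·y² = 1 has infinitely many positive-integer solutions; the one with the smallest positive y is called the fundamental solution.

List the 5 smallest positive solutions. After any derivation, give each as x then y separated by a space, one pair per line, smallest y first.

√92 → a₀=9, period (1,1,2,4,2,1,1,18); ℓ=8 even so k=7
a_0=9:  p_0=9·1+0=9,  q_0=9·0+1=1
a_1=1:  p_1=1·9+1=10,  q_1=1·1+0=1
a_2=1:  p_2=1·10+9=19,  q_2=1·1+1=2
a_3=2:  p_3=2·19+10=48,  q_3=2·2+1=5
a_4=4:  p_4=4·48+19=211,  q_4=4·5+2=22
…
a_6=1:  p_6=1·470+211=681,  q_6=1·49+22=71
a_7=1:  p_7=1·681+470=1151,  q_7=1·71+49=120
→ (1151, 120).  Check: 1151²=1324801, 92·120²=1324800, difference 1.
n=2: (1151,120)∘(1151,120) = (1151·1151+92·120·120, 1151·120+120·1151) = (2649601,276240)
n=3: (2649601,276240)∘(1151,120) = (1151·2649601+92·120·276240, 1151·276240+120·2649601) = (6099380351,635904360)
n=4: (6099380351,635904360)∘(1151,120) = (1151·6099380351+92·120·635904360, 1151·635904360+120·6099380351) = (14040770918401,1463851560480)
n=5: (14040770918401,1463851560480)∘(1151,120) = (1151·14040770918401+92·120·1463851560480, 1151·1463851560480+120·14040770918401) = (32321848554778751,3369785656320600)

1151 120
2649601 276240
6099380351 635904360
14040770918401 1463851560480
32321848554778751 3369785656320600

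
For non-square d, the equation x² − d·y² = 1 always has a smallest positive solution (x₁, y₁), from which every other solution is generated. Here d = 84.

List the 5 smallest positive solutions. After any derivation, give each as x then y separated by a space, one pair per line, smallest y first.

√84 = [9; 6,18, …], period ℓ=2 (even) → k=1
i=0: a=9 ⇒ p=9, q=1
i=1: a=6 ⇒ p=55, q=6
(x₁, y₁) = (55, 6);  55² − 84·6² = 1 ✓
k=2:  x_2 = 55·55+84·6·6 = 6049,  y_2 = 55·6+6·55 = 660
k=3:  x_3 = 55·6049+84·6·660 = 665335,  y_3 = 55·660+6·6049 = 72594
k=4:  x_4 = 55·665335+84·6·72594 = 73180801,  y_4 = 55·72594+6·665335 = 7984680
k=5:  x_5 = 55·73180801+84·6·7984680 = 8049222775,  y_5 = 55·7984680+6·73180801 = 878242206

55 6
6049 660
665335 72594
73180801 7984680
8049222775 878242206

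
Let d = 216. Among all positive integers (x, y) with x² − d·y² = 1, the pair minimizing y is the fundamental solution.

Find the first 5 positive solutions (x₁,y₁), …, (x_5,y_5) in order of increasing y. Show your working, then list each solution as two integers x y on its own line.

485 33
470449 32010
456335045 31049667
442644523201 30118144980
429364731169925 29214569580933

√216 → a₀=14, period (1,2,3,2,1,28); ℓ=6 even so k=5
k=0  a_k=14  p_k/q_k = 14/1
k=1  a_k=1  p_k/q_k = 15/1
k=2  a_k=2  p_k/q_k = 44/3
k=3  a_k=3  p_k/q_k = 147/10
k=4  a_k=2  p_k/q_k = 338/23
k=5  a_k=1  p_k/q_k = 485/33
→ (485, 33).  Check: 485²=235225, 216·33²=235224, difference 1.
k=2:  x_2 = 485·485+216·33·33 = 470449,  y_2 = 485·33+33·485 = 32010
k=3:  x_3 = 485·470449+216·33·32010 = 456335045,  y_3 = 485·32010+33·470449 = 31049667
k=4:  x_4 = 485·456335045+216·33·31049667 = 442644523201,  y_4 = 485·31049667+33·456335045 = 30118144980
k=5:  x_5 = 485·442644523201+216·33·30118144980 = 429364731169925,  y_5 = 485·30118144980+33·442644523201 = 29214569580933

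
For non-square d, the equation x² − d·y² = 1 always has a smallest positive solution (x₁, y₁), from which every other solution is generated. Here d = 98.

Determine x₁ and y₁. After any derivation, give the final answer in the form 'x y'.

99 10

d=98: √d = [9; 1,8,1,18] (ℓ=4, even), read p_3/q_3
a_0=9:  p_0=9·1+0=9,  q_0=9·0+1=1
…
a_2=8:  p_2=8·10+9=89,  q_2=8·1+1=9
a_3=1:  p_3=1·89+10=99,  q_3=1·9+1=10
→ (99, 10).  Check: 99²=9801, 98·10²=9800, difference 1.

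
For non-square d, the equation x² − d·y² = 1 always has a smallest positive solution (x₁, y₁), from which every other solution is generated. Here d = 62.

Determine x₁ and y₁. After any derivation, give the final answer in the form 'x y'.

√62 = [7; 1,6,1,14, …], period ℓ=4 (even) → k=3
i=0: a=7 ⇒ p=7, q=1
…
i=2: a=6 ⇒ p=55, q=7
i=3: a=1 ⇒ p=63, q=8
→ (63, 8).  Check: 63²=3969, 62·8²=3968, difference 1.

63 8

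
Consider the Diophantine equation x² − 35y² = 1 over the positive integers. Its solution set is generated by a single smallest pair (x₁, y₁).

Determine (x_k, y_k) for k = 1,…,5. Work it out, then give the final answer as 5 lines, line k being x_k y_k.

6 1
71 12
846 143
10081 1704
120126 20305

√35 → a₀=5, period (1,10); ℓ=2 even so k=1
step 0: (5, 1)  from 5·(1,0) + (0,1)
step 1: (6, 1)  from 1·(5,1) + (1,0)
(x₁, y₁) = (6, 1);  6² − 35·1² = 1 ✓
n=2: (6,1)∘(6,1) = (6·6+35·1·1, 6·1+1·6) = (71,12)
n=3: (71,12)∘(6,1) = (6·71+35·1·12, 6·12+1·71) = (846,143)
n=4: (846,143)∘(6,1) = (6·846+35·1·143, 6·143+1·846) = (10081,1704)
n=5: (10081,1704)∘(6,1) = (6·10081+35·1·1704, 6·1704+1·10081) = (120126,20305)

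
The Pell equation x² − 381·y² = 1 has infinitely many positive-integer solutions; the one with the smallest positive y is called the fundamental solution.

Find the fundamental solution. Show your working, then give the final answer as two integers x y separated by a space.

1015 52

[19; 1,1,12,1,1,38] for √381; ℓ=6 ⇒ convergent index 5
k=0  a_k=19  p_k/q_k = 19/1
k=1  a_k=1  p_k/q_k = 20/1
…
k=3  a_k=12  p_k/q_k = 488/25
k=4  a_k=1  p_k/q_k = 527/27
k=5  a_k=1  p_k/q_k = 1015/52
fundamental: x₁=1015, y₁=52  (since 1030225 − 381·2704 = 1)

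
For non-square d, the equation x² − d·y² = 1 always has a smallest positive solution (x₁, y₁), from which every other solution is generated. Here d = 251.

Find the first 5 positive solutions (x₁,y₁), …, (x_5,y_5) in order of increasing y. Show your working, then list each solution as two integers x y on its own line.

3674890 231957
27009633024199 1704832919460
198514860608593651330 12530146894788486843
1459040552203802437039183201 92093823044376819996025080
10723627069776264560841239313394450 676869338735087333923490423995557

√251 → a₀=15, period (1,5,2,1,2,…,5,1,30); ℓ=14 even so k=13
i=0: a=15 ⇒ p=15, q=1
i=1: a=1 ⇒ p=16, q=1
…
i=4: a=1 ⇒ p=301, q=19
…
i=6: a=2 ⇒ p=1917, q=121
…
i=9: a=2 ⇒ p=151649, q=9572
…
i=11: a=2 ⇒ p=577033, q=36422
i=12: a=5 ⇒ p=3097857, q=195535
i=13: a=1 ⇒ p=3674890, q=231957
→ (3674890, 231957).  Check: 3674890²=13504816512100, 251·231957²=13504816512099, difference 1.
n=2: (3674890,231957)∘(3674890,231957) = (3674890·3674890+251·231957·231957, 3674890·231957+231957·3674890) = (27009633024199,1704832919460)
n=3: (27009633024199,1704832919460)∘(3674890,231957) = (3674890·27009633024199+251·231957·1704832919460, 3674890·1704832919460+231957·27009633024199) = (198514860608593651330,12530146894788486843)
n=4: (198514860608593651330,12530146894788486843)∘(3674890,231957) = (3674890·198514860608593651330+251·231957·12530146894788486843, 3674890·12530146894788486843+231957·198514860608593651330) = (1459040552203802437039183201,92093823044376819996025080)
n=5: (1459040552203802437039183201,92093823044376819996025080)∘(3674890,231957) = (3674890·1459040552203802437039183201+251·231957·92093823044376819996025080, 3674890·92093823044376819996025080+231957·1459040552203802437039183201) = (10723627069776264560841239313394450,676869338735087333923490423995557)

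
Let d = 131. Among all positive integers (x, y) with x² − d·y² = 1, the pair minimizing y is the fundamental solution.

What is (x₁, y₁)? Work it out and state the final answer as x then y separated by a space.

10610 927

[11; 2,4,11,4,2,22] for √131; ℓ=6 ⇒ convergent index 5
k=0  a_k=11  p_k/q_k = 11/1
…
k=2  a_k=4  p_k/q_k = 103/9
…
k=4  a_k=4  p_k/q_k = 4727/413
k=5  a_k=2  p_k/q_k = 10610/927
fundamental: x₁=10610, y₁=927  (since 112572100 − 131·859329 = 1)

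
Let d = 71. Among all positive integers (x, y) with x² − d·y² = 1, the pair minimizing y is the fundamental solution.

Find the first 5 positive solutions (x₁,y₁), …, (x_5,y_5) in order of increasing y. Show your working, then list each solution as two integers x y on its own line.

d=71: √d = [8; 2,2,1,7,1,2,2,16] (ℓ=8, even), read p_7/q_7
k=0  a_k=8  p_k/q_k = 8/1
…
k=6  a_k=2  p_k/q_k = 1483/176
k=7  a_k=2  p_k/q_k = 3480/413
(x₁, y₁) = (3480, 413);  3480² − 71·413² = 1 ✓
n=2: (3480,413)∘(3480,413) = (3480·3480+71·413·413, 3480·413+413·3480) = (24220799,2874480)
n=3: (24220799,2874480)∘(3480,413) = (3480·24220799+71·413·2874480, 3480·2874480+413·24220799) = (168576757560,20006380387)
n=4: (168576757560,20006380387)∘(3480,413) = (3480·168576757560+71·413·20006380387, 3480·20006380387+413·168576757560) = (1173294208396801,139244404619040)
n=5: (1173294208396801,139244404619040)∘(3480,413) = (3480·1173294208396801+71·413·139244404619040, 3480·139244404619040+413·1173294208396801) = (8166127521864977400,969141036142138013)

3480 413
24220799 2874480
168576757560 20006380387
1173294208396801 139244404619040
8166127521864977400 969141036142138013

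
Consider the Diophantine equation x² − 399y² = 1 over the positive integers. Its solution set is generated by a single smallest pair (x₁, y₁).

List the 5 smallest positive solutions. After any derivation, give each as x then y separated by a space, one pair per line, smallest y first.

20 1
799 40
31940 1599
1276801 63920
51040100 2555201

d=399: √d = [19; 1,38] (ℓ=2, even), read p_1/q_1
a_0=19:  p_0=19·1+0=19,  q_0=19·0+1=1
a_1=1:  p_1=1·19+1=20,  q_1=1·1+0=1
fundamental: x₁=20, y₁=1  (since 400 − 399·1 = 1)
(20+1√399)^2 = 799 + 40√399
(20+1√399)^3 = 31940 + 1599√399
(20+1√399)^4 = 1276801 + 63920√399
(20+1√399)^5 = 51040100 + 2555201√399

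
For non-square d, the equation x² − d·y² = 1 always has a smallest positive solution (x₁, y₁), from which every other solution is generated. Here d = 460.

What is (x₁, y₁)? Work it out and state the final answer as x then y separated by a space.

2535751 118230

d=460: √d = [21; 2,4,3,1,2,10,2,1,3,4,2,42] (ℓ=12, even), read p_11/q_11
a_0=21:  p_0=21·1+0=21,  q_0=21·0+1=1
a_1=2:  p_1=2·21+1=43,  q_1=2·1+0=2
a_2=4:  p_2=4·43+21=193,  q_2=4·2+1=9
a_3=3:  p_3=3·193+43=622,  q_3=3·9+2=29
a_4=1:  p_4=1·622+193=815,  q_4=1·29+9=38
a_5=2:  p_5=2·815+622=2252,  q_5=2·38+29=105
…
a_7=2:  p_7=2·23335+2252=48922,  q_7=2·1088+105=2281
a_8=1:  p_8=1·48922+23335=72257,  q_8=1·2281+1088=3369
…
a_10=4:  p_10=4·265693+72257=1135029,  q_10=4·12388+3369=52921
a_11=2:  p_11=2·1135029+265693=2535751,  q_11=2·52921+12388=118230
→ (2535751, 118230).  Check: 2535751²=6430033134001, 460·118230²=6430033134000, difference 1.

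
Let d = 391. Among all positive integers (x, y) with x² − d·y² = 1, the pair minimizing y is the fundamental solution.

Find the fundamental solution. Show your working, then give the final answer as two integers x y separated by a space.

d=391: √d = [19; 1,3,2,2,1,…,3,1,38] (ℓ=16, even), read p_15/q_15
k=0  a_k=19  p_k/q_k = 19/1
k=1  a_k=1  p_k/q_k = 20/1
k=2  a_k=3  p_k/q_k = 79/4
k=3  a_k=2  p_k/q_k = 178/9
…
k=6  a_k=1  p_k/q_k = 1048/53
k=7  a_k=2  p_k/q_k = 2709/137
k=8  a_k=19  p_k/q_k = 52519/2656
k=9  a_k=2  p_k/q_k = 107747/5449
k=10  a_k=1  p_k/q_k = 160266/8105
…
k=12  a_k=2  p_k/q_k = 696292/35213
…
k=14  a_k=3  p_k/q_k = 5678083/287153
k=15  a_k=1  p_k/q_k = 7338680/371133
(x₁, y₁) = (7338680, 371133);  7338680² − 391·371133² = 1 ✓

7338680 371133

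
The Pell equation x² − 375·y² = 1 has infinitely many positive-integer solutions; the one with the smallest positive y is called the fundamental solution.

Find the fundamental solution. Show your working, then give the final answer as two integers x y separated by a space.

√375 = [19; 2,1,2,1,5,1,2,1,2,38, …], period ℓ=10 (even) → k=9
step 0: (19, 1)  from 19·(1,0) + (0,1)
…
step 3: (155, 8)  from 2·(58,3) + (39,2)
step 4: (213, 11)  from 1·(155,8) + (58,3)
step 5: (1220, 63)  from 5·(213,11) + (155,8)
step 6: (1433, 74)  from 1·(1220,63) + (213,11)
step 7: (4086, 211)  from 2·(1433,74) + (1220,63)
step 8: (5519, 285)  from 1·(4086,211) + (1433,74)
step 9: (15124, 781)  from 2·(5519,285) + (4086,211)
fundamental: x₁=15124, y₁=781  (since 228735376 − 375·609961 = 1)

15124 781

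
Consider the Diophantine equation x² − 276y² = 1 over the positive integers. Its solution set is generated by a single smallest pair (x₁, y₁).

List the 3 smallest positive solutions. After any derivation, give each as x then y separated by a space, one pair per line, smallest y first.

7775 468
120901249 7277400
1880014414175 113163569532

[16; 1,1,1,1,2,2,2,1,1,1,1,32] for √276; ℓ=12 ⇒ convergent index 11
step 0: (16, 1)  from 16·(1,0) + (0,1)
step 1: (17, 1)  from 1·(16,1) + (1,0)
step 2: (33, 2)  from 1·(17,1) + (16,1)
…
step 4: (83, 5)  from 1·(50,3) + (33,2)
step 5: (216, 13)  from 2·(83,5) + (50,3)
step 6: (515, 31)  from 2·(216,13) + (83,5)
step 7: (1246, 75)  from 2·(515,31) + (216,13)
…
step 10: (4768, 287)  from 1·(3007,181) + (1761,106)
step 11: (7775, 468)  from 1·(4768,287) + (3007,181)
→ (7775, 468).  Check: 7775²=60450625, 276·468²=60450624, difference 1.
(x_2, y_2) = (7775·7775 + 276·468·468, 7775·468 + 468·7775) = (120901249, 7277400)
(x_3, y_3) = (7775·120901249 + 276·468·7277400, 7775·7277400 + 468·120901249) = (1880014414175, 113163569532)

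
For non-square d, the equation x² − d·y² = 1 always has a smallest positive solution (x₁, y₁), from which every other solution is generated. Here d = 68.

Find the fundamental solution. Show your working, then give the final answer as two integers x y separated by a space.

33 4

d=68: √d = [8; 4,16] (ℓ=2, even), read p_1/q_1
k=0  a_k=8  p_k/q_k = 8/1
k=1  a_k=4  p_k/q_k = 33/4
→ (33, 4).  Check: 33²=1089, 68·4²=1088, difference 1.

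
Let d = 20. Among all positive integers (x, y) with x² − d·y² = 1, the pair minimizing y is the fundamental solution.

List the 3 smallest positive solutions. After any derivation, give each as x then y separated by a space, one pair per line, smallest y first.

√20 → a₀=4, period (2,8); ℓ=2 even so k=1
step 0: (4, 1)  from 4·(1,0) + (0,1)
step 1: (9, 2)  from 2·(4,1) + (1,0)
fundamental: x₁=9, y₁=2  (since 81 − 20·4 = 1)
k=2:  x_2 = 9·9+20·2·2 = 161,  y_2 = 9·2+2·9 = 36
k=3:  x_3 = 9·161+20·2·36 = 2889,  y_3 = 9·36+2·161 = 646

9 2
161 36
2889 646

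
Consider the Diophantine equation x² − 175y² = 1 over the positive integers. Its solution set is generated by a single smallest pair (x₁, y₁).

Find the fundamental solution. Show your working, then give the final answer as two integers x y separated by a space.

√175 = [13; 4,2,1,2,4,26, …], period ℓ=6 (even) → k=5
step 0: (13, 1)  from 13·(1,0) + (0,1)
…
step 2: (119, 9)  from 2·(53,4) + (13,1)
step 3: (172, 13)  from 1·(119,9) + (53,4)
step 4: (463, 35)  from 2·(172,13) + (119,9)
step 5: (2024, 153)  from 4·(463,35) + (172,13)
fundamental: x₁=2024, y₁=153  (since 4096576 − 175·23409 = 1)

2024 153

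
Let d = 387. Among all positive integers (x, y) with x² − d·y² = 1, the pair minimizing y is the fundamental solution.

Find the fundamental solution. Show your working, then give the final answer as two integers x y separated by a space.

3482 177

√387 → a₀=19, period (1,2,19,2,1,38); ℓ=6 even so k=5
step 0: (19, 1)  from 19·(1,0) + (0,1)
step 1: (20, 1)  from 1·(19,1) + (1,0)
step 2: (59, 3)  from 2·(20,1) + (19,1)
…
step 4: (2341, 119)  from 2·(1141,58) + (59,3)
step 5: (3482, 177)  from 1·(2341,119) + (1141,58)
(x₁, y₁) = (3482, 177);  3482² − 387·177² = 1 ✓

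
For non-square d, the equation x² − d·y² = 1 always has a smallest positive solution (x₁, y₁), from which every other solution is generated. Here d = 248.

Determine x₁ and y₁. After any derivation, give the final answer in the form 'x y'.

d=248: √d = [15; 1,2,1,30] (ℓ=4, even), read p_3/q_3
k=0  a_k=15  p_k/q_k = 15/1
k=1  a_k=1  p_k/q_k = 16/1
k=2  a_k=2  p_k/q_k = 47/3
k=3  a_k=1  p_k/q_k = 63/4
(x₁, y₁) = (63, 4);  63² − 248·4² = 1 ✓

63 4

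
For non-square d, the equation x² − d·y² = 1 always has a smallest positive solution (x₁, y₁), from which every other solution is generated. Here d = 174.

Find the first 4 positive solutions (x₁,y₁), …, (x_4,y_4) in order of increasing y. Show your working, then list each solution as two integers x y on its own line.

1451 110
4210801 319220
12219743051 926376330
35461690123201 2688343790440

d=174: √d = [13; 5,4,5,26] (ℓ=4, even), read p_3/q_3
step 0: (13, 1)  from 13·(1,0) + (0,1)
step 1: (66, 5)  from 5·(13,1) + (1,0)
step 2: (277, 21)  from 4·(66,5) + (13,1)
step 3: (1451, 110)  from 5·(277,21) + (66,5)
(x₁, y₁) = (1451, 110);  1451² − 174·110² = 1 ✓
n=2: (1451,110)∘(1451,110) = (1451·1451+174·110·110, 1451·110+110·1451) = (4210801,319220)
n=3: (4210801,319220)∘(1451,110) = (1451·4210801+174·110·319220, 1451·319220+110·4210801) = (12219743051,926376330)
n=4: (12219743051,926376330)∘(1451,110) = (1451·12219743051+174·110·926376330, 1451·926376330+110·12219743051) = (35461690123201,2688343790440)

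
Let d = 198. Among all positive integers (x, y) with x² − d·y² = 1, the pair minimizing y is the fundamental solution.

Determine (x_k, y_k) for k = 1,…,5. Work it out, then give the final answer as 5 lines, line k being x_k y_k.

d=198: √d = [14; 14,28] (ℓ=2, even), read p_1/q_1
k=0  a_k=14  p_k/q_k = 14/1
k=1  a_k=14  p_k/q_k = 197/14
(x₁, y₁) = (197, 14);  197² − 198·14² = 1 ✓
(197+14√198)^2 = 77617 + 5516√198
(197+14√198)^3 = 30580901 + 2173290√198
(197+14√198)^4 = 12048797377 + 856270744√198
(197+14√198)^5 = 4747195585637 + 337368499846√198

197 14
77617 5516
30580901 2173290
12048797377 856270744
4747195585637 337368499846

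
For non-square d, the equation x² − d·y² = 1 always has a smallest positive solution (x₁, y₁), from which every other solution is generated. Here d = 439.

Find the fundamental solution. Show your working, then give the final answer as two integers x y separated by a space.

440 21

d=439: √d = [20; 1,19,1,40] (ℓ=4, even), read p_3/q_3
k=0  a_k=20  p_k/q_k = 20/1
k=1  a_k=1  p_k/q_k = 21/1
k=2  a_k=19  p_k/q_k = 419/20
k=3  a_k=1  p_k/q_k = 440/21
fundamental: x₁=440, y₁=21  (since 193600 − 439·441 = 1)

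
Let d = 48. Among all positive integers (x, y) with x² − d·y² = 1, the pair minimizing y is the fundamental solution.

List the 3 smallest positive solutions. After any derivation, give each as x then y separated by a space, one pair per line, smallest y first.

7 1
97 14
1351 195

√48 → a₀=6, period (1,12); ℓ=2 even so k=1
i=0: a=6 ⇒ p=6, q=1
i=1: a=1 ⇒ p=7, q=1
→ (7, 1).  Check: 7²=49, 48·1²=48, difference 1.
(7+1√48)^2 = 97 + 14√48
(7+1√48)^3 = 1351 + 195√48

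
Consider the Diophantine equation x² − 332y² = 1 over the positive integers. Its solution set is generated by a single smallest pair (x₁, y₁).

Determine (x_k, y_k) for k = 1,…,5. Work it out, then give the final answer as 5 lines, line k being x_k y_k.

13447 738
361643617 19847772
9726043422151 533785979430
261572211433685377 14355640110942648
7034723044571491106887 386080584609905595882

√332 = [18; 4,1,1,8,1,1,4,36, …], period ℓ=8 (even) → k=7
i=0: a=18 ⇒ p=18, q=1
…
i=2: a=1 ⇒ p=91, q=5
…
i=5: a=1 ⇒ p=1567, q=86
i=6: a=1 ⇒ p=2970, q=163
i=7: a=4 ⇒ p=13447, q=738
→ (13447, 738).  Check: 13447²=180821809, 332·738²=180821808, difference 1.
k=2:  x_2 = 13447·13447+332·738·738 = 361643617,  y_2 = 13447·738+738·13447 = 19847772
k=3:  x_3 = 13447·361643617+332·738·19847772 = 9726043422151,  y_3 = 13447·19847772+738·361643617 = 533785979430
k=4:  x_4 = 13447·9726043422151+332·738·533785979430 = 261572211433685377,  y_4 = 13447·533785979430+738·9726043422151 = 14355640110942648
k=5:  x_5 = 13447·261572211433685377+332·738·14355640110942648 = 7034723044571491106887,  y_5 = 13447·14355640110942648+738·261572211433685377 = 386080584609905595882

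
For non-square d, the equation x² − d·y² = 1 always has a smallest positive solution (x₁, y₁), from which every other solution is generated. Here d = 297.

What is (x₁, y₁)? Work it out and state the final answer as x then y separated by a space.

48599 2820

[17; 4,3,1,1,2,1,1,3,4,34] for √297; ℓ=10 ⇒ convergent index 9
a_0=17:  p_0=17·1+0=17,  q_0=17·0+1=1
…
a_2=3:  p_2=3·69+17=224,  q_2=3·4+1=13
a_3=1:  p_3=1·224+69=293,  q_3=1·13+4=17
a_4=1:  p_4=1·293+224=517,  q_4=1·17+13=30
a_5=2:  p_5=2·517+293=1327,  q_5=2·30+17=77
…
a_8=3:  p_8=3·3171+1844=11357,  q_8=3·184+107=659
a_9=4:  p_9=4·11357+3171=48599,  q_9=4·659+184=2820
(x₁, y₁) = (48599, 2820);  48599² − 297·2820² = 1 ✓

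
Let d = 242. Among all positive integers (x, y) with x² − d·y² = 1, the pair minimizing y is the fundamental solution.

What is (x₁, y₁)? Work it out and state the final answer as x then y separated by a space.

19601 1260

[15; 1,1,3,1,14,1,3,1,1,30] for √242; ℓ=10 ⇒ convergent index 9
a_0=15:  p_0=15·1+0=15,  q_0=15·0+1=1
…
a_2=1:  p_2=1·16+15=31,  q_2=1·1+1=2
…
a_7=3:  p_7=3·2209+2069=8696,  q_7=3·142+133=559
a_8=1:  p_8=1·8696+2209=10905,  q_8=1·559+142=701
a_9=1:  p_9=1·10905+8696=19601,  q_9=1·701+559=1260
→ (19601, 1260).  Check: 19601²=384199201, 242·1260²=384199200, difference 1.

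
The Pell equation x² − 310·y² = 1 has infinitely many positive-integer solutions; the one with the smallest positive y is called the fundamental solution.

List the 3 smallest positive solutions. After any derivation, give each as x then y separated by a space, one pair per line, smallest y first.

√310 = [17; 1,1,1,1,5,…,1,1,34, …], period ℓ=16 (even) → k=15
a_0=17:  p_0=17·1+0=17,  q_0=17·0+1=1
a_1=1:  p_1=1·17+1=18,  q_1=1·1+0=1
a_2=1:  p_2=1·18+17=35,  q_2=1·1+1=2
a_3=1:  p_3=1·35+18=53,  q_3=1·2+1=3
…
a_5=5:  p_5=5·88+53=493,  q_5=5·5+3=28
a_6=3:  p_6=3·493+88=1567,  q_6=3·28+5=89
a_7=1:  p_7=1·1567+493=2060,  q_7=1·89+28=117
a_8=2:  p_8=2·2060+1567=5687,  q_8=2·117+89=323
…
a_10=3:  p_10=3·7747+5687=28928,  q_10=3·440+323=1643
a_11=5:  p_11=5·28928+7747=152387,  q_11=5·1643+440=8655
a_12=1:  p_12=1·152387+28928=181315,  q_12=1·8655+1643=10298
…
a_14=1:  p_14=1·333702+181315=515017,  q_14=1·18953+10298=29251
a_15=1:  p_15=1·515017+333702=848719,  q_15=1·29251+18953=48204
→ (848719, 48204).  Check: 848719²=720323940961, 310·48204²=720323940960, difference 1.
(848719+48204√310)^2 = 1440647881921 + 81823301352√310
(848719+48204√310)^3 = 2445410459391369679 + 138889981000287972√310

848719 48204
1440647881921 81823301352
2445410459391369679 138889981000287972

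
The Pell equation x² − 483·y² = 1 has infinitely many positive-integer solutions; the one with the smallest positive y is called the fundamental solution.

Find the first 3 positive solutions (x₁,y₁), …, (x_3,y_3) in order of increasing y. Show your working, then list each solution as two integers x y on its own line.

22 1
967 44
42526 1935

√483 = [21; 1,42, …], period ℓ=2 (even) → k=1
step 0: (21, 1)  from 21·(1,0) + (0,1)
step 1: (22, 1)  from 1·(21,1) + (1,0)
(x₁, y₁) = (22, 1);  22² − 483·1² = 1 ✓
(x_2, y_2) = (22·22 + 483·1·1, 22·1 + 1·22) = (967, 44)
(x_3, y_3) = (22·967 + 483·1·44, 22·44 + 1·967) = (42526, 1935)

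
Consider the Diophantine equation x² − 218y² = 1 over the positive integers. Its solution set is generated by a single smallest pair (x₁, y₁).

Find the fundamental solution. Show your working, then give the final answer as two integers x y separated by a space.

√218 → a₀=14, period (1,3,3,1,28); ℓ=5 odd so k=9
k=0  a_k=14  p_k/q_k = 14/1
k=1  a_k=1  p_k/q_k = 15/1
k=2  a_k=3  p_k/q_k = 59/4
…
k=4  a_k=1  p_k/q_k = 251/17
k=5  a_k=28  p_k/q_k = 7220/489
…
k=8  a_k=3  p_k/q_k = 96370/6527
k=9  a_k=1  p_k/q_k = 126003/8534
→ (126003, 8534).  Check: 126003²=15876756009, 218·8534²=15876756008, difference 1.

126003 8534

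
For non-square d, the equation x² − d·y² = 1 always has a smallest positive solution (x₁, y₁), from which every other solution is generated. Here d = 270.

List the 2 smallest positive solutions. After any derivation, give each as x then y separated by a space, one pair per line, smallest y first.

√270 → a₀=16, period (2,3,6,3,2,32); ℓ=6 even so k=5
k=0  a_k=16  p_k/q_k = 16/1
…
k=4  a_k=3  p_k/q_k = 2284/139
k=5  a_k=2  p_k/q_k = 5291/322
fundamental: x₁=5291, y₁=322  (since 27994681 − 270·103684 = 1)
n=2: (5291,322)∘(5291,322) = (5291·5291+270·322·322, 5291·322+322·5291) = (55989361,3407404)

5291 322
55989361 3407404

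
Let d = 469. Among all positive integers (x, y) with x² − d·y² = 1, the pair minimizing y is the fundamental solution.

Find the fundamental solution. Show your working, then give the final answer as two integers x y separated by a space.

137215 6336

√469 = [21; 1,1,1,10,6,10,1,1,1,42, …], period ℓ=10 (even) → k=9
k=0  a_k=21  p_k/q_k = 21/1
k=1  a_k=1  p_k/q_k = 22/1
k=2  a_k=1  p_k/q_k = 43/2
k=3  a_k=1  p_k/q_k = 65/3
k=4  a_k=10  p_k/q_k = 693/32
k=5  a_k=6  p_k/q_k = 4223/195
…
k=7  a_k=1  p_k/q_k = 47146/2177
k=8  a_k=1  p_k/q_k = 90069/4159
k=9  a_k=1  p_k/q_k = 137215/6336
→ (137215, 6336).  Check: 137215²=18827956225, 469·6336²=18827956224, difference 1.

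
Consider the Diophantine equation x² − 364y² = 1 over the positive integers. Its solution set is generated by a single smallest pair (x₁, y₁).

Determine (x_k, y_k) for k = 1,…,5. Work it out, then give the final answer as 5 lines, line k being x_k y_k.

√364 → a₀=19, period (12,1,2,3,1,8,1,3,2,1,12,38); ℓ=12 even so k=11
a_0=19:  p_0=19·1+0=19,  q_0=19·0+1=1
…
a_2=1:  p_2=1·229+19=248,  q_2=1·12+1=13
a_3=2:  p_3=2·248+229=725,  q_3=2·13+12=38
…
a_5=1:  p_5=1·2423+725=3148,  q_5=1·127+38=165
a_6=8:  p_6=8·3148+2423=27607,  q_6=8·165+127=1447
…
a_8=3:  p_8=3·30755+27607=119872,  q_8=3·1612+1447=6283
a_9=2:  p_9=2·119872+30755=270499,  q_9=2·6283+1612=14178
a_10=1:  p_10=1·270499+119872=390371,  q_10=1·14178+6283=20461
a_11=12:  p_11=12·390371+270499=4954951,  q_11=12·20461+14178=259710
fundamental: x₁=4954951, y₁=259710  (since 24551539412401 − 364·67449284100 = 1)
(x_2, y_2) = (4954951·4954951 + 364·259710·259710, 4954951·259710 + 259710·4954951) = (49103078824801, 2573700648420)
(x_3, y_3) = (4954951·49103078824801 + 364·259710·2573700648420, 4954951·2573700648420 + 259710·49103078824801) = (486606699052048124551, 25505121203178395130)
(x_4, y_4) = (4954951·486606699052048124551 + 364·259710·25505121203178395130, 4954951·25505121203178395130 + 259710·486606699052048124551) = (4822224700149240710505379201, 252753251621617410554928840)
(x_5, y_5) = (4954951·4822224700149240710505379201 + 364·259710·252753251621617410554928840, 4954951·252753251621617410554928840 + 259710·4822224700149240710505379201) = (47787774200457874208819626306623751, 2504759953751544114971907242978550)

4954951 259710
49103078824801 2573700648420
486606699052048124551 25505121203178395130
4822224700149240710505379201 252753251621617410554928840
47787774200457874208819626306623751 2504759953751544114971907242978550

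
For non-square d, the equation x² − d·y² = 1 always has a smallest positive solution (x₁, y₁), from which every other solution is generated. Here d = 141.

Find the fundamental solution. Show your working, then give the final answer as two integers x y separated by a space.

95 8

d=141: √d = [11; 1,6,1,22] (ℓ=4, even), read p_3/q_3
step 0: (11, 1)  from 11·(1,0) + (0,1)
…
step 2: (83, 7)  from 6·(12,1) + (11,1)
step 3: (95, 8)  from 1·(83,7) + (12,1)
fundamental: x₁=95, y₁=8  (since 9025 − 141·64 = 1)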